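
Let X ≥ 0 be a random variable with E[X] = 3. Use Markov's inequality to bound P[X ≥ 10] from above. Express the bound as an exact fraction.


μ = E[X] = 3, a = 10.
Markov: P[X ≥ 10] ≤ μ/a = (3)/10 = 3/10.
Numerically: ≈ 0.3000.
(Since a = 10 > μ = 3.0000, the bound 3/10 is < 1 and informative.)

P[X ≥ 10] ≤ 3/10 ≈ 0.3000.


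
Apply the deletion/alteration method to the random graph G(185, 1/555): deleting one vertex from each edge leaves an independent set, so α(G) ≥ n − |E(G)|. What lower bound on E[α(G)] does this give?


E[|E(G)|] = C(185, 2)·p = 17020 · (1/555) = 92/3.
E[α(G)] ≥ n − E[|E(G)|] = 185 − 92/3 = 463/3.
Numerically: ≈ 154.333.
(This is only a lower bound; the true E[α(G)] may be larger.)

E[α(G)] ≥ 463/3 ≈ 154.333.


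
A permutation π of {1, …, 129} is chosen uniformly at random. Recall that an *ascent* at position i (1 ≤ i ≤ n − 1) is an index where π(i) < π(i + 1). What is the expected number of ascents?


Write X = Σ X_I over i = 1, …, 128, with X_I the indicator of one ascent.
There are 128 indicators.
For each fixed i, the pair (π(i), π(i+1)) is a uniformly random ordered pair of distinct values from {1, …, 129}; by symmetry P[π(i) < π(i+1)] = 1/2.
By linearity: E[X] = 128 · (1/2) = (129 − 1) · (1/2) = 64 ≈ 64.00000.

E[X] = 64 = 64.00000.


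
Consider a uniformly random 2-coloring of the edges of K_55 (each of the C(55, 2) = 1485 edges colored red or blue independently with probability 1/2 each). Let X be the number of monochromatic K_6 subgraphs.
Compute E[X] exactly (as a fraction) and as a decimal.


Let X = Σ_S X_S over the C(55, 6) = 28989675 subsets S of size 6, where X_S = 1 if the K_6 on S is monochromatic.
For a fixed S, the K_6 on S has C(6, 2) = 15 edges. P[all 15 edges red] = (1/2)^15, and likewise for blue, so P[monochromatic] = 2·(1/2)^15 = 2^{1 − 15} = 1/16384.
Summing: E[X] = C(55, 6) · 2^{1 − 15} = 28989675 · 1/16384 = 28989675/16384.
Numerically: E[X] ≈ 1769.38934.

E[X] = C(55,6)·2^(1−C(6,2)) = 28989675/16384 ≈ 1769.38934.


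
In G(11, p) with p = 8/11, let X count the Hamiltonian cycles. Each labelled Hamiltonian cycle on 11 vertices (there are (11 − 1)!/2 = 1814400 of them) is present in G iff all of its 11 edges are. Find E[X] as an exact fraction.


K_11 has (11 − 1)!/2 = 1814400 labelled Hamiltonian cycles.
For each such Hamiltonian cycle H, let X_H = 1 if all 11 edges of H are present in G. Then P[X_H = 1] = p^{11} = (8/11)^{11} = 8589934592/285311670611.
By linearity: E[X] = Σ_H E[X_H] = 1814400 · p^{11} = 1814400 · 8589934592/285311670611 = 15585577323724800/285311670611.
Numerically: E[X] ≈ 5.46e+04.

E[X] = 1814400 · (8/11)^{11} = 15585577323724800/285311670611 ≈ 5.46e+04.


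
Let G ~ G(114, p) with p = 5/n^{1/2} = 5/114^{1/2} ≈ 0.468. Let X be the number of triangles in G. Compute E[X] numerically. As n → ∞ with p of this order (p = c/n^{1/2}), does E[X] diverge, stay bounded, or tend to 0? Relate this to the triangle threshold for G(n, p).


Number of potential triangles: C(114, 3) = 240464.
Each occurs with probability p³ ≈ (0.468)³ ≈ 1.02696e-01.
By linearity: E[X] = C(114, 3)·p³ ≈ 240464 · 1.02696e-01 ≈ 24694.646.
Since α = 1/2 < 1, p = c/n^{1/2} ≫ 1/n is above the triangle threshold p ~ 1/n. Asymptotically E[X] ~ (c³/6)·n^{3(1−α)} = (5³/6)·n^{1.5} → ∞; triangles are abundant w.h.p.

E[X] ≈ 24694.646; in regime p = Θ(1/n^{1/2}) E[X] diverges (above the triangle threshold p ~ 1/n).


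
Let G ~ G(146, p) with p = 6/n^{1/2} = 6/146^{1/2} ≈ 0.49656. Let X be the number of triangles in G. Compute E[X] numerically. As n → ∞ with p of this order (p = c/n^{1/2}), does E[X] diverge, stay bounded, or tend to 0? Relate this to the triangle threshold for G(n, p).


Number of potential triangles: C(146, 3) = 508080.
Each occurs with probability p³ ≈ (0.49656)³ ≈ 1.2244032e-01.
By linearity: E[X] = C(146, 3)·p³ ≈ 508080 · 1.2244032e-01 ≈ 62209.47943.
Since α = 1/2 < 1, p = c/n^{1/2} ≫ 1/n is above the triangle threshold p ~ 1/n. Asymptotically E[X] ~ (c³/6)·n^{3(1−α)} = (6³/6)·n^{1.5} → ∞; triangles are abundant w.h.p.

E[X] ≈ 62209.47943; in regime p = Θ(1/n^{1/2}) E[X] diverges (above the triangle threshold p ~ 1/n).


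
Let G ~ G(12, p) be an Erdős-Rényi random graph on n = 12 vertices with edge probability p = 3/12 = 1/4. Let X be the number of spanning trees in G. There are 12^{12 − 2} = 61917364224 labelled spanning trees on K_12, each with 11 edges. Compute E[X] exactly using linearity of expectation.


K_12 has 12^{12 − 2} = 61917364224 labelled spanning trees.
For each such spanning tree H, let X_H = 1 if all 11 edges of H are present in G. Then P[X_H = 1] = p^{11} = (1/4)^{11} = 1/4194304.
Summing the indicators: E[X] = Σ_H E[X_H] = 61917364224 · p^{11} = 61917364224 · 1/4194304 = 59049/4.
Numerically: E[X] ≈ 1.48e+04.

E[X] = 61917364224 · (1/4)^{11} = 59049/4 ≈ 1.48e+04.


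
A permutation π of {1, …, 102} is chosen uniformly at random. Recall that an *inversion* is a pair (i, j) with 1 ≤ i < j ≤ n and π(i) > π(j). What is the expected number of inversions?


Write X = Σ X_I over the C(102, 2) = 5151 pairs i < j, with X_I the indicator of one inversion.
There are 5151 indicators.
For each fixed pair i < j, the values π(i) and π(j) are two distinct elements of {1, …, 102} in uniformly random order; by symmetry P[π(i) > π(j)] = 1/2.
By linearity: E[X] = 5151 · (1/2) = C(102, 2) · (1/2) = 5151/2 = 5151/2 ≈ 2575.5000.

E[X] = 5151/2 = 2575.5000.


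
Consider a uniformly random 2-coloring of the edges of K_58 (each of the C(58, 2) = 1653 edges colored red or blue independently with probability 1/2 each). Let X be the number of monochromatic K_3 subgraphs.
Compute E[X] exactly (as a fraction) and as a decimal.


Let X = Σ_S X_S over the C(58, 3) = 30856 subsets S of size 3, where X_S = 1 if the K_3 on S is monochromatic.
For a fixed S, the K_3 on S has C(3, 2) = 3 edges. P[all 3 edges red] = (1/2)^3, and likewise for blue, so P[monochromatic] = 2·(1/2)^3 = 2^{1 − 3} = 1/4.
Summing: E[X] = C(58, 3) · 2^{1 − 3} = 30856 · 1/4 = 7714.
Numerically: E[X] ≈ 7714.0000.

E[X] = C(58,3)·2^(1−C(3,2)) = 7714 ≈ 7714.0000.


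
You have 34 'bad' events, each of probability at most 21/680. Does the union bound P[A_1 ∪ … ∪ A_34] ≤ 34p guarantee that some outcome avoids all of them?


Union bound: P[∪_{i=1}^{34} A_i] ≤ Σ_i P[A_i] ≤ 34·p = 34·(21/680) = 21/20.
Numerically: 21/20 ≈ 1.0500000.
Is 21/20 < 1? NO.
Since the bound 21/20 is ≥ 1, the union bound is uninformative here; it does NOT by itself certify existence.

34·p = 21/20 ≈ 1.0500000; existence NOT certified by the union bound.


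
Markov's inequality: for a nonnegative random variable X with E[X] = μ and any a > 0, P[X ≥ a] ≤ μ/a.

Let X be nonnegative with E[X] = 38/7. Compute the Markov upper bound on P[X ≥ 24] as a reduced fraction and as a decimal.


μ = E[X] = 38/7, a = 24.
Markov: P[X ≥ 24] ≤ μ/a = (38/7)/24 = 19/84.
Numerically: ≈ 0.2262.
(Since a = 24 > μ = 5.4286, the bound 19/84 is < 1 and informative.)

P[X ≥ 24] ≤ 19/84 ≈ 0.2262.


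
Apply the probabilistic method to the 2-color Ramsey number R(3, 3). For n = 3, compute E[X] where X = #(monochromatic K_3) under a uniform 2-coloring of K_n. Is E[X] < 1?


E[X] = C(3, 3) · 2^{1 − 3} = 1 · 2^{−2} = 1/4.
As a reduced fraction: E[X] = 1/4 ≈ 0.2500.
Is E[X] < 1? YES.
Since E[X] < 1, there exists a 2-coloring of K_{3} with no monochromatic K_3; hence R(3, 3) > 3.

E[X] = 1/4 ≈ 0.2500; E[X] < 1, so R(3, 3) > 3.


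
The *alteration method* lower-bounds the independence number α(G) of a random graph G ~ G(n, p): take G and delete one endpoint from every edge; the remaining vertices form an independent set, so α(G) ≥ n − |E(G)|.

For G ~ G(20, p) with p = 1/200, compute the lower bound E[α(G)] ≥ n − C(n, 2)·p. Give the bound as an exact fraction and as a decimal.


E[|E(G)|] = C(20, 2)·p = 190 · (1/200) = 19/20.
E[α(G)] ≥ n − E[|E(G)|] = 20 − 19/20 = 381/20.
Numerically: ≈ 19.0500.
(This is only a lower bound; the true E[α(G)] may be larger.)

E[α(G)] ≥ 381/20 ≈ 19.0500.


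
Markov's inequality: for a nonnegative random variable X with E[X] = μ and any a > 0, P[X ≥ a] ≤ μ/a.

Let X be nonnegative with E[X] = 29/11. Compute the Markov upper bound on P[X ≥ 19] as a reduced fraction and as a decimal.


μ = E[X] = 29/11, a = 19.
Markov: P[X ≥ 19] ≤ μ/a = (29/11)/19 = 29/209.
Numerically: ≈ 0.138756.
(Since a = 19 > μ = 2.636364, the bound 29/209 is < 1 and informative.)

P[X ≥ 19] ≤ 29/209 ≈ 0.138756.


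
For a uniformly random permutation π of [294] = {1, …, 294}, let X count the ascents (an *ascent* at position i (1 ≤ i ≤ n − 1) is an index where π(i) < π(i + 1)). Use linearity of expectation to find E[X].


Write X = Σ X_I over i = 1, …, 293, with X_I the indicator of one ascent.
There are 293 indicators.
For each fixed i, the pair (π(i), π(i+1)) is a uniformly random ordered pair of distinct values from {1, …, 294}; by symmetry P[π(i) < π(i+1)] = 1/2.
By linearity: E[X] = 293 · (1/2) = (294 − 1) · (1/2) = 293/2 ≈ 146.500000.

E[X] = 293/2 = 146.500000.


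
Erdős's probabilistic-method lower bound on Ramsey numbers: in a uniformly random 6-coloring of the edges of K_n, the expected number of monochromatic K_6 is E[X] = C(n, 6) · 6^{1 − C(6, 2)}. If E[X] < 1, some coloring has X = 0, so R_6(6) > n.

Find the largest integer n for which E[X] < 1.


We need C(n, 6) · 6^{1 − 15} < 1, i.e. C(n, 6) < 6^{15 − 1} = 78364164096.
Check values of n near the boundary:
  n = 192: C(192, 6) = 64300886496; 64300886496 < 78364164096? YES
  n = 193: C(193, 6) = 66364016544; 66364016544 < 78364164096? YES
  n = 194: C(194, 6) = 68482017072; 68482017072 < 78364164096? YES
  n = 195: C(195, 6) = 70656049360; 70656049360 < 78364164096? YES
  n = 196: C(196, 6) = 72887293024; 72887293024 < 78364164096? YES
  n = 197: C(197, 6) = 75176946208; 75176946208 < 78364164096? YES
  n = 198: C(198, 6) = 77526225777; 77526225777 < 78364164096? YES
  n = 199: C(199, 6) = 79936367511; 79936367511 < 78364164096? NO
The largest n with C(n, 6) < 78364164096 is n = 198 (where E[X] = 25842075259/26121388032 ≈ 0.9893). Hence R_6(6) > 198, i.e. R_6(6) ≥ 199.

Largest n = 198; hence R_6(6) > 198.


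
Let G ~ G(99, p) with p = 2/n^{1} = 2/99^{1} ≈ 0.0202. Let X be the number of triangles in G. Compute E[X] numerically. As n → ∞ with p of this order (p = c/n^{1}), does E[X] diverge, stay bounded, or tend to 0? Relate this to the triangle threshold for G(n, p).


Number of potential triangles: C(99, 3) = 156849.
Each occurs with probability p³ ≈ (0.0202)³ ≈ 8.24488e-06.
By linearity: E[X] = C(99, 3)·p³ ≈ 156849 · 8.24488e-06 ≈ 1.293.
Here α = 1, so p = 2/n is exactly at the triangle threshold p ~ 1/n. Asymptotically E[X] → c³/6 = 2³/6 = 4/3 ≈ 1.333, a bounded constant. In this regime the triangle count is asymptotically Poisson(c³/6).

E[X] ≈ 1.293; in regime p = Θ(1/n^{1}) E[X] stays bounded (at the triangle threshold p ~ 1/n).


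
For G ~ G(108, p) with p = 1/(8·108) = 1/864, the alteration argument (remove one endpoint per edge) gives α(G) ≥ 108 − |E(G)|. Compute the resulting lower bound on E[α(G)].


E[|E(G)|] = C(108, 2)·p = 5778 · (1/864) = 107/16.
E[α(G)] ≥ n − E[|E(G)|] = 108 − 107/16 = 1621/16.
Numerically: ≈ 101.31250.
(This is only a lower bound; the true E[α(G)] may be larger.)

E[α(G)] ≥ 1621/16 ≈ 101.31250.


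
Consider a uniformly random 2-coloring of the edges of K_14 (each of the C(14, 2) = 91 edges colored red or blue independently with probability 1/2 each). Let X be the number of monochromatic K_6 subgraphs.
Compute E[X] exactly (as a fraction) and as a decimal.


Let X = Σ_S X_S over the C(14, 6) = 3003 subsets S of size 6, where X_S = 1 if the K_6 on S is monochromatic.
For a fixed S, the K_6 on S has C(6, 2) = 15 edges. P[all 15 edges red] = (1/2)^15, and likewise for blue, so P[monochromatic] = 2·(1/2)^15 = 2^{1 − 15} = 1/16384.
Summing: E[X] = C(14, 6) · 2^{1 − 15} = 3003 · 1/16384 = 3003/16384.
Numerically: E[X] ≈ 0.183.

E[X] = C(14,6)·2^(1−C(6,2)) = 3003/16384 ≈ 0.183.


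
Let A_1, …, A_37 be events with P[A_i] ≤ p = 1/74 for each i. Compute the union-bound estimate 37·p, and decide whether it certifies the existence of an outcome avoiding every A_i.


Union bound: P[∪_{i=1}^{37} A_i] ≤ Σ_i P[A_i] ≤ 37·p = 37·(1/74) = 1/2.
Numerically: 1/2 ≈ 0.5000.
Is 1/2 < 1? YES.
Since P[∪ A_i] ≤ 1/2 < 1, the complement has P[∩ A_i^c] ≥ 1 − 1/2 = 1/2 > 0, so some outcome avoids every A_i.

37·p = 1/2 ≈ 0.5000; existence CERTIFIED by the union bound.


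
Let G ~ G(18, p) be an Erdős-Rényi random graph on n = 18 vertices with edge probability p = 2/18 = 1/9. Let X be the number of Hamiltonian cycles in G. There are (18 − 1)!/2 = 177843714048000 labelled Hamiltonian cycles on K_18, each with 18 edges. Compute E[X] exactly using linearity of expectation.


K_18 has (18 − 1)!/2 = 177843714048000 labelled Hamiltonian cycles.
For each such Hamiltonian cycle H, let X_H = 1 if all 18 edges of H are present in G. Then P[X_H = 1] = p^{18} = (1/9)^{18} = 1/150094635296999121.
Summing the indicators: E[X] = Σ_H E[X_H] = 177843714048000 · p^{18} = 177843714048000 · 1/150094635296999121 = 243955712000/205891132094649.
Numerically: E[X] ≈ 0.0011849.

E[X] = 177843714048000 · (1/9)^{18} = 243955712000/205891132094649 ≈ 0.0011849.


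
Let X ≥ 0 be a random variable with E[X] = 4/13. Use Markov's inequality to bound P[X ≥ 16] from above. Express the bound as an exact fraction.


μ = E[X] = 4/13, a = 16.
Markov: P[X ≥ 16] ≤ μ/a = (4/13)/16 = 1/52.
Numerically: ≈ 0.019231.
(Since a = 16 > μ = 0.307692, the bound 1/52 is < 1 and informative.)

P[X ≥ 16] ≤ 1/52 ≈ 0.019231.


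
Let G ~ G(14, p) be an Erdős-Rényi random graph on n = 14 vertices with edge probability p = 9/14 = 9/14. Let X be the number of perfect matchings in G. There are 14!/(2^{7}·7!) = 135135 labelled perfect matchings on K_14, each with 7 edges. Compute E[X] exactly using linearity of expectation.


K_14 has 14!/(2^{7}·7!) = 135135 labelled perfect matchings.
For each such perfect matching H, let X_H = 1 if all 7 edges of H are present in G. Then P[X_H = 1] = p^{7} = (9/14)^{7} = 4782969/105413504.
By linearity of expectation: E[X] = Σ_H E[X_H] = 135135 · p^{7} = 135135 · 4782969/105413504 = 92335216545/15059072.
Numerically: E[X] ≈ 6131.53.

E[X] = 135135 · (9/14)^{7} = 92335216545/15059072 ≈ 6131.53.


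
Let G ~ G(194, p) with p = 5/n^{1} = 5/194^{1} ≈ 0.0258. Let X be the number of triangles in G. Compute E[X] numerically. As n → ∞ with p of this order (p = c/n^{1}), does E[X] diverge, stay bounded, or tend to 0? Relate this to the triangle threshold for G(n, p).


Number of potential triangles: C(194, 3) = 1198144.
Each occurs with probability p³ ≈ (0.0258)³ ≈ 1.71200e-05.
By linearity: E[X] = C(194, 3)·p³ ≈ 1198144 · 1.71200e-05 ≈ 20.512.
Here α = 1, so p = 5/n is exactly at the triangle threshold p ~ 1/n. Asymptotically E[X] → c³/6 = 5³/6 = 125/6 ≈ 20.833, a bounded constant. In this regime the triangle count is asymptotically Poisson(c³/6).

E[X] ≈ 20.512; in regime p = Θ(1/n^{1}) E[X] stays bounded (at the triangle threshold p ~ 1/n).


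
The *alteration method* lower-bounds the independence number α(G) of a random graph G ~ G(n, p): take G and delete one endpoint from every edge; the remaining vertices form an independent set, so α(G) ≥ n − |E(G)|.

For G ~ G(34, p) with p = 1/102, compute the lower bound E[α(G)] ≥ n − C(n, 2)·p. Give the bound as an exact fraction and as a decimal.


E[|E(G)|] = C(34, 2)·p = 561 · (1/102) = 11/2.
E[α(G)] ≥ n − E[|E(G)|] = 34 − 11/2 = 57/2.
Numerically: ≈ 28.500000.
(This is only a lower bound; the true E[α(G)] may be larger.)

E[α(G)] ≥ 57/2 ≈ 28.500000.


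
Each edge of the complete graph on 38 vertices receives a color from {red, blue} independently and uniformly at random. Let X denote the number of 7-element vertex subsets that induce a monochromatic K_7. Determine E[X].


Let X = Σ_S X_S over the C(38, 7) = 12620256 subsets S of size 7, where X_S = 1 if the K_7 on S is monochromatic.
For a fixed S, the K_7 on S has C(7, 2) = 21 edges. P[all 21 edges red] = (1/2)^21, and likewise for blue, so P[monochromatic] = 2·(1/2)^21 = 2^{1 − 21} = 1/1048576.
By linearity of expectation: E[X] = C(38, 7) · 2^{1 − 21} = 12620256 · 1/1048576 = 394383/32768.
Numerically: E[X] ≈ 12.036.

E[X] = C(38,7)·2^(1−C(7,2)) = 394383/32768 ≈ 12.036.


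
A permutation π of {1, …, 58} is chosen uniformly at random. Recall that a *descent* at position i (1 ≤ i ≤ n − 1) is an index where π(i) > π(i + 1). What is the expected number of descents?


Write X = Σ X_I over i = 1, …, 57, with X_I the indicator of one descent.
There are 57 indicators.
For each fixed i, the pair (π(i), π(i+1)) is a uniformly random ordered pair of distinct values from {1, …, 58}; by symmetry P[π(i) > π(i+1)] = 1/2.
By linearity: E[X] = 57 · (1/2) = (58 − 1) · (1/2) = 57/2 ≈ 28.5000.

E[X] = 57/2 = 28.5000.


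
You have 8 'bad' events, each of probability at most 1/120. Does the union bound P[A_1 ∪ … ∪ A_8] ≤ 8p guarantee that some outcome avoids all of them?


Union bound: P[∪_{i=1}^{8} A_i] ≤ Σ_i P[A_i] ≤ 8·p = 8·(1/120) = 1/15.
Numerically: 1/15 ≈ 0.067.
Is 1/15 < 1? YES.
Since P[∪ A_i] ≤ 1/15 < 1, the complement has P[∩ A_i^c] ≥ 1 − 1/15 = 14/15 > 0, so some outcome avoids every A_i.

8·p = 1/15 ≈ 0.067; existence CERTIFIED by the union bound.


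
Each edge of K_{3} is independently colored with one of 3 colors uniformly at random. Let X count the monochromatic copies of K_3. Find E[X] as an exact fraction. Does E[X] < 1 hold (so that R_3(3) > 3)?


E[X] = C(3, 3) · 3^{1 − 3} = 1 · 3^{−2} = 1/9.
As a reduced fraction: E[X] = 1/9 ≈ 0.1111.
Is E[X] < 1? YES.
Since E[X] < 1, there exists a 3-coloring of K_{3} with no monochromatic K_3; hence R_3(3) > 3.

E[X] = 1/9 ≈ 0.1111; E[X] < 1, so R_3(3) > 3.


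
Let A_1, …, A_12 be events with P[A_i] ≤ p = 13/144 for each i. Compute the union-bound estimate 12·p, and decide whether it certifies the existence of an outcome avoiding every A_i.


Union bound: P[∪_{i=1}^{12} A_i] ≤ Σ_i P[A_i] ≤ 12·p = 12·(13/144) = 13/12.
Numerically: 13/12 ≈ 1.083.
Is 13/12 < 1? NO.
Since the bound 13/12 is ≥ 1, the union bound is uninformative here; it does NOT by itself certify existence.

12·p = 13/12 ≈ 1.083; existence NOT certified by the union bound.


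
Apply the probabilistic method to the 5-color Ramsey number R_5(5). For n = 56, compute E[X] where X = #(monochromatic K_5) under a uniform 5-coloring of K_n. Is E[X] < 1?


E[X] = C(56, 5) · 5^{1 − 10} = 3819816 · 5^{−9} = 3819816/1953125.
As a reduced fraction: E[X] = 3819816/1953125 ≈ 1.955746.
Is E[X] < 1? NO.
Since E[X] ≥ 1, the first-moment bound is inconclusive at n = 56; it does NOT by itself certify R_5(5) > 56.

E[X] = 3819816/1953125 ≈ 1.955746; E[X] ≥ 1; first-moment method inconclusive here.


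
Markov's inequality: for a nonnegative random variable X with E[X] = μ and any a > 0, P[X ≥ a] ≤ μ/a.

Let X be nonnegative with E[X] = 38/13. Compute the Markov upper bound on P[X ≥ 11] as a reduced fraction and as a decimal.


μ = E[X] = 38/13, a = 11.
Markov: P[X ≥ 11] ≤ μ/a = (38/13)/11 = 38/143.
Numerically: ≈ 0.26573.
(Since a = 11 > μ = 2.92308, the bound 38/143 is < 1 and informative.)

P[X ≥ 11] ≤ 38/143 ≈ 0.26573.


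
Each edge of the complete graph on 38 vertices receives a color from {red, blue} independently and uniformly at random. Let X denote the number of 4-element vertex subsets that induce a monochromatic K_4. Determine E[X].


Let X = Σ_S X_S over the C(38, 4) = 73815 subsets S of size 4, where X_S = 1 if the K_4 on S is monochromatic.
For a fixed S, the K_4 on S has C(4, 2) = 6 edges. P[all 6 edges red] = (1/2)^6, and likewise for blue, so P[monochromatic] = 2·(1/2)^6 = 2^{1 − 6} = 1/32.
By linearity: E[X] = C(38, 4) · 2^{1 − 6} = 73815 · 1/32 = 73815/32.
Numerically: E[X] ≈ 2306.718750.

E[X] = C(38,4)·2^(1−C(4,2)) = 73815/32 ≈ 2306.718750.


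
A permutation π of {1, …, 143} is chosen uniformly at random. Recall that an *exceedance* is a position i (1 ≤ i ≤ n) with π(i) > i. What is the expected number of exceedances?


Write X = Σ_{i=1}^{143} X_i, where X_i = 1_{π(i) > i}.
For each fixed i, π(i) is uniform over {1, …, 143} (marginal of a uniform permutation), so P[π(i) > i] = (n − i)/n. Summing: Σ_{i=1}^{143} (n − i)/n = (0 + 1 + … + 142)/143 = 143(143 − 1)/(2·143) = (143 − 1)/2.
Hence E[X] = Σ_{i=1}^{143} (143 − i)/143 = 71 ≈ 71.000000.

E[X] = 71 = 71.000000.


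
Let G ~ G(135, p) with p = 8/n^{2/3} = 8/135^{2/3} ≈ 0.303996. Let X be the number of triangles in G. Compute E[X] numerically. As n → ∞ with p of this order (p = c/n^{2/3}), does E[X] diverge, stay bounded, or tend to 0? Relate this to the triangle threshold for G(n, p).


Number of potential triangles: C(135, 3) = 400995.
Each occurs with probability p³ ≈ (0.303996)³ ≈ 2.80932785e-02.
By linearity: E[X] = C(135, 3)·p³ ≈ 400995 · 2.80932785e-02 ≈ 11265.264198.
Since α = 2/3 < 1, p = c/n^{2/3} ≫ 1/n is above the triangle threshold p ~ 1/n. Asymptotically E[X] ~ (c³/6)·n^{3(1−α)} = (8³/6)·n^{1} → ∞; triangles are abundant w.h.p.

E[X] ≈ 11265.264198; in regime p = Θ(1/n^{2/3}) E[X] diverges (above the triangle threshold p ~ 1/n).


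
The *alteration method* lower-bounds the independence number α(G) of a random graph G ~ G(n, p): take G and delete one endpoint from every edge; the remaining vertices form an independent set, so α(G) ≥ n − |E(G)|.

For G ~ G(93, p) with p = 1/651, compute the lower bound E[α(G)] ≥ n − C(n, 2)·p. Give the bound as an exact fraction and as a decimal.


E[|E(G)|] = C(93, 2)·p = 4278 · (1/651) = 46/7.
E[α(G)] ≥ n − E[|E(G)|] = 93 − 46/7 = 605/7.
Numerically: ≈ 86.42857.
(This is only a lower bound; the true E[α(G)] may be larger.)

E[α(G)] ≥ 605/7 ≈ 86.42857.


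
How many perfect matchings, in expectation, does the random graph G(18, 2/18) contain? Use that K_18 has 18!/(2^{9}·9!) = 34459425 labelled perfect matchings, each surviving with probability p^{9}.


K_18 has 18!/(2^{9}·9!) = 34459425 labelled perfect matchings.
For each such perfect matching H, let X_H = 1 if all 9 edges of H are present in G. Then P[X_H = 1] = p^{9} = (1/9)^{9} = 1/387420489.
By linearity: E[X] = Σ_H E[X_H] = 34459425 · p^{9} = 34459425 · 1/387420489 = 425425/4782969.
Numerically: E[X] ≈ 0.0889.

E[X] = 34459425 · (1/9)^{9} = 425425/4782969 ≈ 0.0889.


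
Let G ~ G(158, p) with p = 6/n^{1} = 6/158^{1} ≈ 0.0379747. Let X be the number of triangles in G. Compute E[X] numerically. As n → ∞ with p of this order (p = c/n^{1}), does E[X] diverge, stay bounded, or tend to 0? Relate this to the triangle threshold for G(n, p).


Number of potential triangles: C(158, 3) = 644956.
Each occurs with probability p³ ≈ (0.0379747)³ ≈ 5.47624022e-05.
By linearity: E[X] = C(158, 3)·p³ ≈ 644956 · 5.47624022e-05 ≈ 35.319340.
Here α = 1, so p = 6/n is exactly at the triangle threshold p ~ 1/n. Asymptotically E[X] → c³/6 = 6³/6 = 36 ≈ 36.000000, a bounded constant. In this regime the triangle count is asymptotically Poisson(c³/6).

E[X] ≈ 35.319340; in regime p = Θ(1/n^{1}) E[X] stays bounded (at the triangle threshold p ~ 1/n).


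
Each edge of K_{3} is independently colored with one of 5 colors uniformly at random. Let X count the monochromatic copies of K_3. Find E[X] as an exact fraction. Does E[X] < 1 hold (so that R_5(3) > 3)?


E[X] = C(3, 3) · 5^{1 − 3} = 1 · 5^{−2} = 1/25.
As a reduced fraction: E[X] = 1/25 ≈ 0.0400000.
Is E[X] < 1? YES.
Since E[X] < 1, there exists a 5-coloring of K_{3} with no monochromatic K_3; hence R_5(3) > 3.

E[X] = 1/25 ≈ 0.0400000; E[X] < 1, so R_5(3) > 3.


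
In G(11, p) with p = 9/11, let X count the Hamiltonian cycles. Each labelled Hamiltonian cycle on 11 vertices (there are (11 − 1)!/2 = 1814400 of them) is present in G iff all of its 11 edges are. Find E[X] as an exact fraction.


K_11 has (11 − 1)!/2 = 1814400 labelled Hamiltonian cycles.
For each such Hamiltonian cycle H, let X_H = 1 if all 11 edges of H are present in G. Then P[X_H = 1] = p^{11} = (9/11)^{11} = 31381059609/285311670611.
Summing the indicators: E[X] = Σ_H E[X_H] = 1814400 · p^{11} = 1814400 · 31381059609/285311670611 = 56937794554569600/285311670611.
Numerically: E[X] ≈ 1.9956e+05.

E[X] = 1814400 · (9/11)^{11} = 56937794554569600/285311670611 ≈ 1.9956e+05.


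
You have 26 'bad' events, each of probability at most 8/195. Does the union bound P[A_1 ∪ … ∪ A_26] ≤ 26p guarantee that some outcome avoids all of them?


Union bound: P[∪_{i=1}^{26} A_i] ≤ Σ_i P[A_i] ≤ 26·p = 26·(8/195) = 16/15.
Numerically: 16/15 ≈ 1.0667.
Is 16/15 < 1? NO.
Since the bound 16/15 is ≥ 1, the union bound is uninformative here; it does NOT by itself certify existence.

26·p = 16/15 ≈ 1.0667; existence NOT certified by the union bound.


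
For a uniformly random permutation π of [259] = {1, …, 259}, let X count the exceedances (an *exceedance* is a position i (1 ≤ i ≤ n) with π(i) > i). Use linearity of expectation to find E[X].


Write X = Σ_{i=1}^{259} X_i, where X_i = 1_{π(i) > i}.
For each fixed i, π(i) is uniform over {1, …, 259} (marginal of a uniform permutation), so P[π(i) > i] = (n − i)/n. Summing: Σ_{i=1}^{259} (n − i)/n = (0 + 1 + … + 258)/259 = 259(259 − 1)/(2·259) = (259 − 1)/2.
Hence E[X] = Σ_{i=1}^{259} (259 − i)/259 = 129 ≈ 129.00000.

E[X] = 129 = 129.00000.


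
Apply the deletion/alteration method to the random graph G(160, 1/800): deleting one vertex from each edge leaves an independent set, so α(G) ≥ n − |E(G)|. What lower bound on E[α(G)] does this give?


E[|E(G)|] = C(160, 2)·p = 12720 · (1/800) = 159/10.
E[α(G)] ≥ n − E[|E(G)|] = 160 − 159/10 = 1441/10.
Numerically: ≈ 144.100.
(This is only a lower bound; the true E[α(G)] may be larger.)

E[α(G)] ≥ 1441/10 ≈ 144.100.


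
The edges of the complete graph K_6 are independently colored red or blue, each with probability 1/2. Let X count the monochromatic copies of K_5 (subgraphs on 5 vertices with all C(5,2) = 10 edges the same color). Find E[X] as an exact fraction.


Let X = Σ_S X_S over the C(6, 5) = 6 subsets S of size 5, where X_S = 1 if the K_5 on S is monochromatic.
For a fixed S, the K_5 on S has C(5, 2) = 10 edges. P[all 10 edges red] = (1/2)^10, and likewise for blue, so P[monochromatic] = 2·(1/2)^10 = 2^{1 − 10} = 1/512.
Summing: E[X] = C(6, 5) · 2^{1 − 10} = 6 · 1/512 = 3/256.
Numerically: E[X] ≈ 0.012.

E[X] = C(6,5)·2^(1−C(5,2)) = 3/256 ≈ 0.012.


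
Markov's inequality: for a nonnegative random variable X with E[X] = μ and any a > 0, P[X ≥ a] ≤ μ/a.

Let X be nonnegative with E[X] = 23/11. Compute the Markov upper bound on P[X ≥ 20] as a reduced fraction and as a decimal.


μ = E[X] = 23/11, a = 20.
Markov: P[X ≥ 20] ≤ μ/a = (23/11)/20 = 23/220.
Numerically: ≈ 0.1045.
(Since a = 20 > μ = 2.0909, the bound 23/220 is < 1 and informative.)

P[X ≥ 20] ≤ 23/220 ≈ 0.1045.


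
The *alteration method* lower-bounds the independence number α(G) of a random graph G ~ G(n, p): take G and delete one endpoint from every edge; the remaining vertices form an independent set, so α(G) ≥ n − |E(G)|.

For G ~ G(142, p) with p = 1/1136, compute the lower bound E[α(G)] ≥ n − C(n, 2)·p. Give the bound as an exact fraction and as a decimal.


E[|E(G)|] = C(142, 2)·p = 10011 · (1/1136) = 141/16.
E[α(G)] ≥ n − E[|E(G)|] = 142 − 141/16 = 2131/16.
Numerically: ≈ 133.1875.
(This is only a lower bound; the true E[α(G)] may be larger.)

E[α(G)] ≥ 2131/16 ≈ 133.1875.


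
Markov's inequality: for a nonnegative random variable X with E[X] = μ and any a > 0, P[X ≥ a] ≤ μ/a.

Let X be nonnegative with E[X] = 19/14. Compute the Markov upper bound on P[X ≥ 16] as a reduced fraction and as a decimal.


μ = E[X] = 19/14, a = 16.
Markov: P[X ≥ 16] ≤ μ/a = (19/14)/16 = 19/224.
Numerically: ≈ 0.085.
(Since a = 16 > μ = 1.357, the bound 19/224 is < 1 and informative.)

P[X ≥ 16] ≤ 19/224 ≈ 0.085.


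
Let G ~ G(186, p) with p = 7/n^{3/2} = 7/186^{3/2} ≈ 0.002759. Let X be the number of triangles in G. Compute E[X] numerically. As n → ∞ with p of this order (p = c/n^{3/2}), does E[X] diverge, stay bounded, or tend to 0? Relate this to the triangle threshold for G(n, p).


Number of potential triangles: C(186, 3) = 1055240.
Each occurs with probability p³ ≈ (0.002759)³ ≈ 2.101289e-08.
By linearity: E[X] = C(186, 3)·p³ ≈ 1055240 · 2.101289e-08 ≈ 0.0222.
Since α = 3/2 > 1, p = c/n^{3/2} = o(1/n) is below the triangle threshold p ~ 1/n. Asymptotically E[X] ~ (c³/6)·n^{3(1−α)} = (7³/6)·n^{-1.5} → 0, so by Markov's inequality G has no triangles w.h.p.

E[X] ≈ 0.0222; in regime p = Θ(1/n^{3/2}) E[X] tends to 0 (below the triangle threshold p ~ 1/n).


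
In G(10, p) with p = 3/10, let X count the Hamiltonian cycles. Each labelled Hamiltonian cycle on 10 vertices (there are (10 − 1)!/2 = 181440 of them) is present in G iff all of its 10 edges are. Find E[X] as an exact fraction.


K_10 has (10 − 1)!/2 = 181440 labelled Hamiltonian cycles.
For each such Hamiltonian cycle H, let X_H = 1 if all 10 edges of H are present in G. Then P[X_H = 1] = p^{10} = (3/10)^{10} = 59049/10000000000.
Summing the indicators: E[X] = Σ_H E[X_H] = 181440 · p^{10} = 181440 · 59049/10000000000 = 33480783/31250000.
Numerically: E[X] ≈ 1.07139.

E[X] = 181440 · (3/10)^{10} = 33480783/31250000 ≈ 1.07139.


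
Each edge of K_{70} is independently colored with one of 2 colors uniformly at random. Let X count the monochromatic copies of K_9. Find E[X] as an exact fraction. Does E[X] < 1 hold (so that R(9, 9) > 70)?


E[X] = C(70, 9) · 2^{1 − 36} = 65033528560 · 2^{−35} = 65033528560/34359738368.
As a reduced fraction: E[X] = 4064595535/2147483648 ≈ 1.8927.
Is E[X] < 1? NO.
Since E[X] ≥ 1, the first-moment bound is inconclusive at n = 70; it does NOT by itself certify R(9, 9) > 70.

E[X] = 4064595535/2147483648 ≈ 1.8927; E[X] ≥ 1; first-moment method inconclusive here.


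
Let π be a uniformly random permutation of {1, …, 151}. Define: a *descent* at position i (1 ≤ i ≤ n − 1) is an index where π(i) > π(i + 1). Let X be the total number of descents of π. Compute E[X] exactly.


Write X = Σ X_I over i = 1, …, 150, with X_I the indicator of one descent.
There are 150 indicators.
For each fixed i, the pair (π(i), π(i+1)) is a uniformly random ordered pair of distinct values from {1, …, 151}; by symmetry P[π(i) > π(i+1)] = 1/2.
By linearity: E[X] = 150 · (1/2) = (151 − 1) · (1/2) = 75 ≈ 75.000.

E[X] = 75 = 75.000.


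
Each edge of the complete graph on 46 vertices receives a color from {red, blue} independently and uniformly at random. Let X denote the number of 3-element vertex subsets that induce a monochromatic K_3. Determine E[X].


Let X = Σ_S X_S over the C(46, 3) = 15180 subsets S of size 3, where X_S = 1 if the K_3 on S is monochromatic.
For a fixed S, the K_3 on S has C(3, 2) = 3 edges. P[all 3 edges red] = (1/2)^3, and likewise for blue, so P[monochromatic] = 2·(1/2)^3 = 2^{1 − 3} = 1/4.
Summing: E[X] = C(46, 3) · 2^{1 − 3} = 15180 · 1/4 = 3795.
Numerically: E[X] ≈ 3795.000.

E[X] = C(46,3)·2^(1−C(3,2)) = 3795 ≈ 3795.000.


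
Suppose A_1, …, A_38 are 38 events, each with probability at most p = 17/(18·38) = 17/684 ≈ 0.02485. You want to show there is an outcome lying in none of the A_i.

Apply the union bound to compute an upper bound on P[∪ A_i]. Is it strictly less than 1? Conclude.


Union bound: P[∪_{i=1}^{38} A_i] ≤ Σ_i P[A_i] ≤ 38·p = 38·(17/684) = 17/18.
Numerically: 17/18 ≈ 0.94444.
Is 17/18 < 1? YES.
Since P[∪ A_i] ≤ 17/18 < 1, the complement has P[∩ A_i^c] ≥ 1 − 17/18 = 1/18 > 0, so some outcome avoids every A_i.

38·p = 17/18 ≈ 0.94444; existence CERTIFIED by the union bound.


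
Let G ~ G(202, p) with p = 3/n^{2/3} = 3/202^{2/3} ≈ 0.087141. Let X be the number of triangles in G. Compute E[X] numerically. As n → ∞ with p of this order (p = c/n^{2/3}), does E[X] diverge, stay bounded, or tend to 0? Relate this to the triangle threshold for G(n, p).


Number of potential triangles: C(202, 3) = 1353400.
Each occurs with probability p³ ≈ (0.087141)³ ≈ 6.6169983e-04.
By linearity: E[X] = C(202, 3)·p³ ≈ 1353400 · 6.6169983e-04 ≈ 895.54455.
Since α = 2/3 < 1, p = c/n^{2/3} ≫ 1/n is above the triangle threshold p ~ 1/n. Asymptotically E[X] ~ (c³/6)·n^{3(1−α)} = (3³/6)·n^{1} → ∞; triangles are abundant w.h.p.

E[X] ≈ 895.54455; in regime p = Θ(1/n^{2/3}) E[X] diverges (above the triangle threshold p ~ 1/n).


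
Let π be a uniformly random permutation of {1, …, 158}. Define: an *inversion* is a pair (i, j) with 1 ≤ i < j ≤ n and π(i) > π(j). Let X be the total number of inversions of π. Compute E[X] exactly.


Write X = Σ X_I over the C(158, 2) = 12403 pairs i < j, with X_I the indicator of one inversion.
There are 12403 indicators.
For each fixed pair i < j, the values π(i) and π(j) are two distinct elements of {1, …, 158} in uniformly random order; by symmetry P[π(i) > π(j)] = 1/2.
By linearity: E[X] = 12403 · (1/2) = C(158, 2) · (1/2) = 12403/2 = 12403/2 ≈ 6201.500000.

E[X] = 12403/2 = 6201.500000.


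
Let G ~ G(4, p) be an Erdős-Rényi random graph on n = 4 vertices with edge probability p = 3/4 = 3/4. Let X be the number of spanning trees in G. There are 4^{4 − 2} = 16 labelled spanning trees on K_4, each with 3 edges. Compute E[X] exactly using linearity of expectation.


K_4 has 4^{4 − 2} = 16 labelled spanning trees.
For each such spanning tree H, let X_H = 1 if all 3 edges of H are present in G. Then P[X_H = 1] = p^{3} = (3/4)^{3} = 27/64.
By linearity: E[X] = Σ_H E[X_H] = 16 · p^{3} = 16 · 27/64 = 27/4.
Numerically: E[X] ≈ 6.75.

E[X] = 16 · (3/4)^{3} = 27/4 ≈ 6.75.


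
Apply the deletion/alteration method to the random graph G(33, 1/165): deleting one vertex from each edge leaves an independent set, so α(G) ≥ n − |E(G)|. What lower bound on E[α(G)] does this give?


E[|E(G)|] = C(33, 2)·p = 528 · (1/165) = 16/5.
E[α(G)] ≥ n − E[|E(G)|] = 33 − 16/5 = 149/5.
Numerically: ≈ 29.800.
(This is only a lower bound; the true E[α(G)] may be larger.)

E[α(G)] ≥ 149/5 ≈ 29.800.


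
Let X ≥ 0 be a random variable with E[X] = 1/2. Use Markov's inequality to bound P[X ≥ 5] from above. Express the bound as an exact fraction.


μ = E[X] = 1/2, a = 5.
Markov: P[X ≥ 5] ≤ μ/a = (1/2)/5 = 1/10.
Numerically: ≈ 0.10000.
(Since a = 5 > μ = 0.50000, the bound 1/10 is < 1 and informative.)

P[X ≥ 5] ≤ 1/10 ≈ 0.10000.


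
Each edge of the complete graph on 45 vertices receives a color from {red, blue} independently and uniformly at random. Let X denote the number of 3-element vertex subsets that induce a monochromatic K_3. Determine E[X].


Let X = Σ_S X_S over the C(45, 3) = 14190 subsets S of size 3, where X_S = 1 if the K_3 on S is monochromatic.
For a fixed S, the K_3 on S has C(3, 2) = 3 edges. P[all 3 edges red] = (1/2)^3, and likewise for blue, so P[monochromatic] = 2·(1/2)^3 = 2^{1 − 3} = 1/4.
By linearity: E[X] = C(45, 3) · 2^{1 − 3} = 14190 · 1/4 = 7095/2.
Numerically: E[X] ≈ 3547.500000.

E[X] = C(45,3)·2^(1−C(3,2)) = 7095/2 ≈ 3547.500000.


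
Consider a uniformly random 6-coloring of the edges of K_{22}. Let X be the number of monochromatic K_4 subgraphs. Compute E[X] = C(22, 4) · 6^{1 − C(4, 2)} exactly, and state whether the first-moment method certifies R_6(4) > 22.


E[X] = C(22, 4) · 6^{1 − 6} = 7315 · 6^{−5} = 7315/7776.
As a reduced fraction: E[X] = 7315/7776 ≈ 0.940715.
Is E[X] < 1? YES.
Since E[X] < 1, there exists a 6-coloring of K_{22} with no monochromatic K_4; hence R_6(4) > 22.

E[X] = 7315/7776 ≈ 0.940715; E[X] < 1, so R_6(4) > 22.


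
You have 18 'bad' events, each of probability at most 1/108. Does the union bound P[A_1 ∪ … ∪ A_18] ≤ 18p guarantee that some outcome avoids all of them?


Union bound: P[∪_{i=1}^{18} A_i] ≤ Σ_i P[A_i] ≤ 18·p = 18·(1/108) = 1/6.
Numerically: 1/6 ≈ 0.166667.
Is 1/6 < 1? YES.
Since P[∪ A_i] ≤ 1/6 < 1, the complement has P[∩ A_i^c] ≥ 1 − 1/6 = 5/6 > 0, so some outcome avoids every A_i.

18·p = 1/6 ≈ 0.166667; existence CERTIFIED by the union bound.


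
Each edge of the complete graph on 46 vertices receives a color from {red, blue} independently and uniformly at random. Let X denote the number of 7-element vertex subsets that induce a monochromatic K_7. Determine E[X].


Let X = Σ_S X_S over the C(46, 7) = 53524680 subsets S of size 7, where X_S = 1 if the K_7 on S is monochromatic.
For a fixed S, the K_7 on S has C(7, 2) = 21 edges. P[all 21 edges red] = (1/2)^21, and likewise for blue, so P[monochromatic] = 2·(1/2)^21 = 2^{1 − 21} = 1/1048576.
By linearity of expectation: E[X] = C(46, 7) · 2^{1 − 21} = 53524680 · 1/1048576 = 6690585/131072.
Numerically: E[X] ≈ 51.045113.

E[X] = C(46,7)·2^(1−C(7,2)) = 6690585/131072 ≈ 51.045113.


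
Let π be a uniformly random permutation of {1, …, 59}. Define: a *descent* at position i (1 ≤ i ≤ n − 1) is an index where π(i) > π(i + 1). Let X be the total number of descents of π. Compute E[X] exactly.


Write X = Σ X_I over i = 1, …, 58, with X_I the indicator of one descent.
There are 58 indicators.
For each fixed i, the pair (π(i), π(i+1)) is a uniformly random ordered pair of distinct values from {1, …, 59}; by symmetry P[π(i) > π(i+1)] = 1/2.
By linearity: E[X] = 58 · (1/2) = (59 − 1) · (1/2) = 29 ≈ 29.00000.

E[X] = 29 = 29.00000.


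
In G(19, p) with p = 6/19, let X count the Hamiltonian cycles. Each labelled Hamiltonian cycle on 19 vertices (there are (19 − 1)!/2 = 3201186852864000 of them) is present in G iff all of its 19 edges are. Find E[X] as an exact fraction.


K_19 has (19 − 1)!/2 = 3201186852864000 labelled Hamiltonian cycles.
For each such Hamiltonian cycle H, let X_H = 1 if all 19 edges of H are present in G. Then P[X_H = 1] = p^{19} = (6/19)^{19} = 609359740010496/1978419655660313589123979.
Summing the indicators: E[X] = Σ_H E[X_H] = 3201186852864000 · p^{19} = 3201186852864000 · 609359740010496/1978419655660313589123979 = 1950674388386224952567660544000/1978419655660313589123979.
Numerically: E[X] ≈ 9.86e+05.

E[X] = 3201186852864000 · (6/19)^{19} = 1950674388386224952567660544000/1978419655660313589123979 ≈ 9.86e+05.


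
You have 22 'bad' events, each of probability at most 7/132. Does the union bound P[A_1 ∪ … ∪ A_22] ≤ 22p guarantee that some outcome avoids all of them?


Union bound: P[∪_{i=1}^{22} A_i] ≤ Σ_i P[A_i] ≤ 22·p = 22·(7/132) = 7/6.
Numerically: 7/6 ≈ 1.1667.
Is 7/6 < 1? NO.
Since the bound 7/6 is ≥ 1, the union bound is uninformative here; it does NOT by itself certify existence.

22·p = 7/6 ≈ 1.1667; existence NOT certified by the union bound.


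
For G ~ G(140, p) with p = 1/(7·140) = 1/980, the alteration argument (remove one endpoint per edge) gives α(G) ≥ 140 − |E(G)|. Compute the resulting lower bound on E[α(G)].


E[|E(G)|] = C(140, 2)·p = 9730 · (1/980) = 139/14.
E[α(G)] ≥ n − E[|E(G)|] = 140 − 139/14 = 1821/14.
Numerically: ≈ 130.071429.
(This is only a lower bound; the true E[α(G)] may be larger.)

E[α(G)] ≥ 1821/14 ≈ 130.071429.
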